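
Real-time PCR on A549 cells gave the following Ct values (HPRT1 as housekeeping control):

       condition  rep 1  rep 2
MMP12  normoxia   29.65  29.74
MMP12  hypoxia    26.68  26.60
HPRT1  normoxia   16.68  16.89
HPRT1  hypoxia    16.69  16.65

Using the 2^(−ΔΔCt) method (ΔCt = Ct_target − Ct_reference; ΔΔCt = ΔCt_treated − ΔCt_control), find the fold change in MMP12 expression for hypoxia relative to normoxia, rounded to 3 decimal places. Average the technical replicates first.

7.674

Mean Ct: MMP12 normoxia 29.695; MMP12 hypoxia 26.640; HPRT1 normoxia 16.785; HPRT1 hypoxia 16.670
ΔCt(normoxia) = 29.695 − 16.785 = 12.910
ΔCt(hypoxia) = 26.640 − 16.670 = 9.970
ΔΔCt = 9.970 − 12.910 = -2.940
Fold change = 2^(−(-2.940)) = 2^2.940 = 7.6741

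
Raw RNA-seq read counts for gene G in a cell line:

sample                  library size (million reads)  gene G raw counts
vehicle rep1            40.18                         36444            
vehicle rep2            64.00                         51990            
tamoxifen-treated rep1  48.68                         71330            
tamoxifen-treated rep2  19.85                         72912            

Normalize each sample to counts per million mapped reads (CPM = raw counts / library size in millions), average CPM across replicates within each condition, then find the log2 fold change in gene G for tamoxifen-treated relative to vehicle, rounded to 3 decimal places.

CPM(vehicle rep1) = 36444 / 40.18 = 907.0184
CPM(vehicle rep2) = 51990 / 64.00 = 812.3438
CPM(tamoxifen-treated rep1) = 71330 / 48.68 = 1465.2835
CPM(tamoxifen-treated rep2) = 72912 / 19.85 = 3673.1486
mean CPM(vehicle) = 859.6811; mean CPM(tamoxifen-treated) = 2569.2160
Fold change = 2569.2160 / 859.6811 = 2.98857
log2(2.98857) = 1.5795

1.579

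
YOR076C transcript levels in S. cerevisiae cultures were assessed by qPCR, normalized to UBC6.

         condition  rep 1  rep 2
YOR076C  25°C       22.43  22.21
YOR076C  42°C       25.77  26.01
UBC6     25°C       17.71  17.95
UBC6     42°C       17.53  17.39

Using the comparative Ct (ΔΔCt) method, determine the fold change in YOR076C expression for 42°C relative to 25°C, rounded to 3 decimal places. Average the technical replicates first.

Mean Ct: YOR076C 25°C 22.320; YOR076C 42°C 25.890; UBC6 25°C 17.830; UBC6 42°C 17.460
ΔCt(25°C) = 22.320 − 17.830 = 4.490
ΔCt(42°C) = 25.890 − 17.460 = 8.430
ΔΔCt = 8.430 − 4.490 = 3.940
Fold change = 2^(−3.940) = 0.0652

0.065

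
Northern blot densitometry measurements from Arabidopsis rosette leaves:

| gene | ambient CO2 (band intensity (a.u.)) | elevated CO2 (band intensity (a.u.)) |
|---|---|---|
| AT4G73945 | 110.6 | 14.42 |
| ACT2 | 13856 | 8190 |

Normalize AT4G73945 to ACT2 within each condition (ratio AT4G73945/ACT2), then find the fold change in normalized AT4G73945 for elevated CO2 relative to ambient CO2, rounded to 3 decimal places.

0.221

AT4G73945/ACT2 (ambient CO2) = 110.6 / 13856 = 0.0079821
AT4G73945/ACT2 (elevated CO2) = 14.42 / 8190 = 0.0017607
Fold change = 0.0017607 / 0.0079821 = 0.2206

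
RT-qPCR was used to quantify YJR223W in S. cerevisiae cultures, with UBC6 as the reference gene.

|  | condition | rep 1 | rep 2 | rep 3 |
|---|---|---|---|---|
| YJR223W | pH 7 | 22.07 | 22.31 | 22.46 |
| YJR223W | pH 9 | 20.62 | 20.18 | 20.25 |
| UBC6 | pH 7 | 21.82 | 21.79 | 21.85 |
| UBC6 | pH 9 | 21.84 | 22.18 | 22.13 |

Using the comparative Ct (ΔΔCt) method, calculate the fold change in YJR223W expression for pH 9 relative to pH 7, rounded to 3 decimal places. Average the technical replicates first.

Mean Ct: YJR223W pH 7 22.280; YJR223W pH 9 20.350; UBC6 pH 7 21.820; UBC6 pH 9 22.050
ΔCt(pH 7) = 22.280 − 21.820 = 0.460
ΔCt(pH 9) = 20.350 − 22.050 = -1.700
ΔΔCt = -1.700 − 0.460 = -2.160
Fold change = 2^(−(-2.160)) = 2^2.160 = 4.4691

4.469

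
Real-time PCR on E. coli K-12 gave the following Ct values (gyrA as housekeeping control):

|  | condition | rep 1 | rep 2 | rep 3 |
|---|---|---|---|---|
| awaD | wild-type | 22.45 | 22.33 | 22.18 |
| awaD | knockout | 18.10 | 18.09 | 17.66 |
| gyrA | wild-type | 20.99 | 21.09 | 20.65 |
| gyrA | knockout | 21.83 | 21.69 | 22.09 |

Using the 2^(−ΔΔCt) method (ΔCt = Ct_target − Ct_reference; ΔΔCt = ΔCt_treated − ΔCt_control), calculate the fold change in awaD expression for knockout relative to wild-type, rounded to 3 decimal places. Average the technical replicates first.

Mean Ct: awaD wild-type 22.320; awaD knockout 17.950; gyrA wild-type 20.910; gyrA knockout 21.870
ΔCt(wild-type) = 22.320 − 20.910 = 1.410
ΔCt(knockout) = 17.950 − 21.870 = -3.920
ΔΔCt = -3.920 − 1.410 = -5.330
Fold change = 2^(−(-5.330)) = 2^5.330 = 40.2244

40.224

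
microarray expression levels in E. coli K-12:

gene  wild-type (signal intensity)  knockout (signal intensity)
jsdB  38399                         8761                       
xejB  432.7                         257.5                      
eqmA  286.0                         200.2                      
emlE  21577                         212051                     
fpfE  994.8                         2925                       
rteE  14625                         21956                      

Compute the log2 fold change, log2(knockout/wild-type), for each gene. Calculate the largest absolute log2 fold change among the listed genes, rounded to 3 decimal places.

log2(8761/38399) = -2.132  (jsdB)
log2(257.5/432.7) = -0.749  (xejB)
log2(200.2/286.0) = -0.515  (eqmA)
log2(212051/21577) = 3.297  (emlE)
log2(2925/994.8) = 1.556  (fpfE)
log2(21956/14625) = 0.586  (rteE)
The largest magnitude belongs to emlE.

3.297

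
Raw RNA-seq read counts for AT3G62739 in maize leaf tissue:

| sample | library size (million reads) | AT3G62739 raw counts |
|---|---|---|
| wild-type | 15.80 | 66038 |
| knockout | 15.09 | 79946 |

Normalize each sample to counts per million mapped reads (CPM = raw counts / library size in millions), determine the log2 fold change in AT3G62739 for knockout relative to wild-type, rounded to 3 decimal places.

0.342

CPM(wild-type) = 66038 / 15.80 = 4179.6203
CPM(knockout) = 79946 / 15.09 = 5297.9457
Fold change = 5297.9457 / 4179.6203 = 1.26757
log2(1.26757) = 0.3421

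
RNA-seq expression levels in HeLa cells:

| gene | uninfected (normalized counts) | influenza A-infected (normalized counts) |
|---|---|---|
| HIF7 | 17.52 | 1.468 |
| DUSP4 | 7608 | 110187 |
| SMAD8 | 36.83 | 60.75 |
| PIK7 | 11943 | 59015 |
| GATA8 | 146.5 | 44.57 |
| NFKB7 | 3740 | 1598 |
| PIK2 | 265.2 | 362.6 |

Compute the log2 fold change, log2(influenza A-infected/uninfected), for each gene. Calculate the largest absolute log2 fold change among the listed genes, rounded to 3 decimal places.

log2(1.468/17.52) = -3.577  (HIF7)
log2(110187/7608) = 3.856  (DUSP4)
log2(60.75/36.83) = 0.722  (SMAD8)
log2(59015/11943) = 2.305  (PIK7)
log2(44.57/146.5) = -1.717  (GATA8)
log2(1598/3740) = -1.227  (NFKB7)
log2(362.6/265.2) = 0.451  (PIK2)
The largest magnitude belongs to DUSP4.

3.856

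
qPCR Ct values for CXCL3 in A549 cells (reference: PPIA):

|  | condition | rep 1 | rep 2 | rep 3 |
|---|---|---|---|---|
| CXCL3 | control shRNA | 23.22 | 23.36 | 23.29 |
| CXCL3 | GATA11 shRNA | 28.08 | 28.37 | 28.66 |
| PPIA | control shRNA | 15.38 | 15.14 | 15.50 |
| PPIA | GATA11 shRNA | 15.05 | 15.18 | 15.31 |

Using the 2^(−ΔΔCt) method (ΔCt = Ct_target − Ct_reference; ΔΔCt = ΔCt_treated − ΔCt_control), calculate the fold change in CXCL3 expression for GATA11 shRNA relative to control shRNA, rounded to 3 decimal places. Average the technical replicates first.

0.026

Mean Ct: CXCL3 control shRNA 23.290; CXCL3 GATA11 shRNA 28.370; PPIA control shRNA 15.340; PPIA GATA11 shRNA 15.180
ΔCt(control shRNA) = 23.290 − 15.340 = 7.950
ΔCt(GATA11 shRNA) = 28.370 − 15.180 = 13.190
ΔΔCt = 13.190 − 7.950 = 5.240
Fold change = 2^(−5.240) = 0.0265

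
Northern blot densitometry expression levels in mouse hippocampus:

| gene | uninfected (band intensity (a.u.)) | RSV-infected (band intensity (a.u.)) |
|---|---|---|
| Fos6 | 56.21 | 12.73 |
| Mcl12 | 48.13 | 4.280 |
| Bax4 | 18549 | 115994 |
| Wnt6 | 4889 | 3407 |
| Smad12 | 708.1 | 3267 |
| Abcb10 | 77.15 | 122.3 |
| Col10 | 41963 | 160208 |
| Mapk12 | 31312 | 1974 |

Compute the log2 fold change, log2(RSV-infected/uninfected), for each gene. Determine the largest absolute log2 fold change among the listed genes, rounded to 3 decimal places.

3.988

log2(12.73/56.21) = -2.143  (Fos6)
log2(4.280/48.13) = -3.491  (Mcl12)
log2(115994/18549) = 2.645  (Bax4)
log2(3407/4889) = -0.521  (Wnt6)
log2(3267/708.1) = 2.206  (Smad12)
log2(122.3/77.15) = 0.665  (Abcb10)
log2(160208/41963) = 1.933  (Col10)
log2(1974/31312) = -3.988  (Mapk12)
The largest magnitude belongs to Mapk12.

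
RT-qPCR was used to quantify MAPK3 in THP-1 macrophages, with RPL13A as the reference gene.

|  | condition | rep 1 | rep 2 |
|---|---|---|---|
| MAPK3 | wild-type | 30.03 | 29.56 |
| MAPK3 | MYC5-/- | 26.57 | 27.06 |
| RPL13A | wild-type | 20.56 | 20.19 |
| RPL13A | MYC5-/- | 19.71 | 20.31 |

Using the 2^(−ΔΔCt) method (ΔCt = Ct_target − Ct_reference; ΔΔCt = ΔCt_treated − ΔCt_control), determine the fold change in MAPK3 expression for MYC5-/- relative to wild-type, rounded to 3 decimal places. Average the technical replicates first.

6.126

Mean Ct: MAPK3 wild-type 29.795; MAPK3 MYC5-/- 26.815; RPL13A wild-type 20.375; RPL13A MYC5-/- 20.010
ΔCt(wild-type) = 29.795 − 20.375 = 9.420
ΔCt(MYC5-/-) = 26.815 − 20.010 = 6.805
ΔΔCt = 6.805 − 9.420 = -2.615
Fold change = 2^(−(-2.615)) = 2^2.615 = 6.1262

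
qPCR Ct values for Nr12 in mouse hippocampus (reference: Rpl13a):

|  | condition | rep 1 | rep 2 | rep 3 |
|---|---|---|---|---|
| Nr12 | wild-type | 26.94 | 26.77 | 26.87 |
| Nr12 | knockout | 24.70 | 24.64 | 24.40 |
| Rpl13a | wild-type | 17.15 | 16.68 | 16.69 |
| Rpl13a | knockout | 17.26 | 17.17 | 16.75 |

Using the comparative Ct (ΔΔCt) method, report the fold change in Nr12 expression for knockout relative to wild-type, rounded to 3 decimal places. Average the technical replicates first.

5.657

Mean Ct: Nr12 wild-type 26.860; Nr12 knockout 24.580; Rpl13a wild-type 16.840; Rpl13a knockout 17.060
ΔCt(wild-type) = 26.860 − 16.840 = 10.020
ΔCt(knockout) = 24.580 − 17.060 = 7.520
ΔΔCt = 7.520 − 10.020 = -2.500
Fold change = 2^(−(-2.500)) = 2^2.500 = 5.6569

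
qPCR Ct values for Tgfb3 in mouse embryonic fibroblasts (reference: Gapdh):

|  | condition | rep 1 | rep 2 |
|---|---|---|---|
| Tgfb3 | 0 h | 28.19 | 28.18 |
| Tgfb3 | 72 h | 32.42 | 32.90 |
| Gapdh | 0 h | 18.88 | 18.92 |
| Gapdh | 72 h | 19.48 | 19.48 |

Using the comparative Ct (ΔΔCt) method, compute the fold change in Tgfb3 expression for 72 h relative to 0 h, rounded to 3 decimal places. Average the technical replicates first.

0.067

Mean Ct: Tgfb3 0 h 28.185; Tgfb3 72 h 32.660; Gapdh 0 h 18.900; Gapdh 72 h 19.480
ΔCt(0 h) = 28.185 − 18.900 = 9.285
ΔCt(72 h) = 32.660 − 19.480 = 13.180
ΔΔCt = 13.180 − 9.285 = 3.895
Fold change = 2^(−3.895) = 0.0672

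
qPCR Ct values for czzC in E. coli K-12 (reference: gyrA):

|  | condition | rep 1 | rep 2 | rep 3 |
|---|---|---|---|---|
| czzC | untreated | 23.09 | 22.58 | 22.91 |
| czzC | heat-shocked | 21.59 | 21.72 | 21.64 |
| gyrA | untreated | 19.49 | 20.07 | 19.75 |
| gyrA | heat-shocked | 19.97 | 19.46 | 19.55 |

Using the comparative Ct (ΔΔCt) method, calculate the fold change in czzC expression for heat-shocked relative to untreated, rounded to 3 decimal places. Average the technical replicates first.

2.144

Mean Ct: czzC untreated 22.860; czzC heat-shocked 21.650; gyrA untreated 19.770; gyrA heat-shocked 19.660
ΔCt(untreated) = 22.860 − 19.770 = 3.090
ΔCt(heat-shocked) = 21.650 − 19.660 = 1.990
ΔΔCt = 1.990 − 3.090 = -1.100
Fold change = 2^(−(-1.100)) = 2^1.100 = 2.1435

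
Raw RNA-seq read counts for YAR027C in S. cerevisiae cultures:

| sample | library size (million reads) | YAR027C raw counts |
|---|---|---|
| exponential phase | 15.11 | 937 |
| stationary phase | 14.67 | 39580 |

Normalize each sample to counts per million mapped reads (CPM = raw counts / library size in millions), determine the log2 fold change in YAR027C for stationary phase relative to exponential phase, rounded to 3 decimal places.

5.443

CPM(exponential phase) = 937 / 15.11 = 62.0119
CPM(stationary phase) = 39580 / 14.67 = 2698.0232
Fold change = 2698.0232 / 62.0119 = 43.50814
log2(43.50814) = 5.4432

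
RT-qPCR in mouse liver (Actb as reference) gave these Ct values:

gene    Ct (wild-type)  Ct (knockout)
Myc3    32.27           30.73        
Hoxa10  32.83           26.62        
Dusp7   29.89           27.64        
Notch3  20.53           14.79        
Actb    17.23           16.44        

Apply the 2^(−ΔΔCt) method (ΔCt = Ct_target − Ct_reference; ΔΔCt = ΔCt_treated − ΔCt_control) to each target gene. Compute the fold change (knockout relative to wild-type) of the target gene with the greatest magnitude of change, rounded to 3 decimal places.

Myc3: ΔΔCt = (30.73−16.44) − (32.27−17.23) = 14.29 − 15.04 = -0.75; fold change = 2^0.75 = 1.682
Hoxa10: ΔΔCt = (26.62−16.44) − (32.83−17.23) = 10.18 − 15.60 = -5.42; fold change = 2^5.42 = 42.814
Dusp7: ΔΔCt = (27.64−16.44) − (29.89−17.23) = 11.20 − 12.66 = -1.46; fold change = 2^1.46 = 2.751
Notch3: ΔΔCt = (14.79−16.44) − (20.53−17.23) = -1.65 − 3.30 = -4.95; fold change = 2^4.95 = 30.910
Hoxa10 has the largest |ΔΔCt| = 5.42.

42.814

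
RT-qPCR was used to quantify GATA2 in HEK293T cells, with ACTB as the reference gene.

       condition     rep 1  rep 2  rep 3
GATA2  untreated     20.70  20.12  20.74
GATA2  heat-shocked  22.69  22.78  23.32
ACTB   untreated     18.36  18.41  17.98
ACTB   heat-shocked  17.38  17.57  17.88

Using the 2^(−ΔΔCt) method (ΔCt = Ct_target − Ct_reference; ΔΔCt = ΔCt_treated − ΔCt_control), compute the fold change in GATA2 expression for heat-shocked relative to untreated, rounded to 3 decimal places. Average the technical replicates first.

Mean Ct: GATA2 untreated 20.520; GATA2 heat-shocked 22.930; ACTB untreated 18.250; ACTB heat-shocked 17.610
ΔCt(untreated) = 20.520 − 18.250 = 2.270
ΔCt(heat-shocked) = 22.930 − 17.610 = 5.320
ΔΔCt = 5.320 − 2.270 = 3.050
Fold change = 2^(−3.050) = 0.1207

0.121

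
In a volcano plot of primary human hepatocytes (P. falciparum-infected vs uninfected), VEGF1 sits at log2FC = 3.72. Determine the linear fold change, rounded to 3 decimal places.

13.177

Fold change = 2^(3.72) = 13.1775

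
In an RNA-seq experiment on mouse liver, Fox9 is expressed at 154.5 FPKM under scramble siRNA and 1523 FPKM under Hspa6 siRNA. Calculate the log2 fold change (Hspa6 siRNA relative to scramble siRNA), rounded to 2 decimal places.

3.30

Fold change = 1523 / 154.5 = 9.8576
log2(9.8576) = 3.301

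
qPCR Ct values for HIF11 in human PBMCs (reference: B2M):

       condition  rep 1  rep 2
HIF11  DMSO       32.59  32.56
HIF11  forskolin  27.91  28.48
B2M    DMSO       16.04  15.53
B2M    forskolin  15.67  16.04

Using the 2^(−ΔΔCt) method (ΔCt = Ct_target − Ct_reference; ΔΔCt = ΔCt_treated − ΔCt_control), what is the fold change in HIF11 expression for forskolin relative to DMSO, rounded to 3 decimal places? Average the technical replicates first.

Mean Ct: HIF11 DMSO 32.575; HIF11 forskolin 28.195; B2M DMSO 15.785; B2M forskolin 15.855
ΔCt(DMSO) = 32.575 − 15.785 = 16.790
ΔCt(forskolin) = 28.195 − 15.855 = 12.340
ΔΔCt = 12.340 − 16.790 = -4.450
Fold change = 2^(−(-4.450)) = 2^4.450 = 21.8566

21.857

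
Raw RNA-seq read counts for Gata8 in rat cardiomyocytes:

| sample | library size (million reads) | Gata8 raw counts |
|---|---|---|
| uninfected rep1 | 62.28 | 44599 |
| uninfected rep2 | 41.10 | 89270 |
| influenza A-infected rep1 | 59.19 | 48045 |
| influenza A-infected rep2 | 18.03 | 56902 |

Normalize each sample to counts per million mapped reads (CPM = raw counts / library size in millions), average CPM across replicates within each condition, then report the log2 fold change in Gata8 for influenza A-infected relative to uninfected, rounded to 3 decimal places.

0.458

CPM(uninfected rep1) = 44599 / 62.28 = 716.1047
CPM(uninfected rep2) = 89270 / 41.10 = 2172.0195
CPM(influenza A-infected rep1) = 48045 / 59.19 = 811.7081
CPM(influenza A-infected rep2) = 56902 / 18.03 = 3155.9623
mean CPM(uninfected) = 1444.0621; mean CPM(influenza A-infected) = 1983.8352
Fold change = 1983.8352 / 1444.0621 = 1.37379
log2(1.37379) = 0.4582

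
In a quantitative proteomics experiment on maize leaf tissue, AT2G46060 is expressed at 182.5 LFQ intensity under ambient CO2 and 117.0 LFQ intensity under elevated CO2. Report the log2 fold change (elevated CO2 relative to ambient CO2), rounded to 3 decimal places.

-0.641

Fold change = 117.0 / 182.5 = 0.6411
log2(0.6411) = -0.6414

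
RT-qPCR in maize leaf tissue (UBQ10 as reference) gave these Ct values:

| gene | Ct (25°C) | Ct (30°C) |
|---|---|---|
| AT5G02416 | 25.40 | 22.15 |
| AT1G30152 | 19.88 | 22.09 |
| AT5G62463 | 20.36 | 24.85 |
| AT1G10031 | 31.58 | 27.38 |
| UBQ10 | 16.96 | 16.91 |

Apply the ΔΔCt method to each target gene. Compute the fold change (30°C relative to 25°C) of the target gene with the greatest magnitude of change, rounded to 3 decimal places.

AT5G02416: ΔΔCt = (22.15−16.91) − (25.40−16.96) = 5.24 − 8.44 = -3.20; fold change = 2^3.20 = 9.190
AT1G30152: ΔΔCt = (22.09−16.91) − (19.88−16.96) = 5.18 − 2.92 = 2.26; fold change = 2^-2.26 = 0.209
AT5G62463: ΔΔCt = (24.85−16.91) − (20.36−16.96) = 7.94 − 3.40 = 4.54; fold change = 2^-4.54 = 0.043
AT1G10031: ΔΔCt = (27.38−16.91) − (31.58−16.96) = 10.47 − 14.62 = -4.15; fold change = 2^4.15 = 17.753
AT5G62463 has the largest |ΔΔCt| = 4.54.

0.043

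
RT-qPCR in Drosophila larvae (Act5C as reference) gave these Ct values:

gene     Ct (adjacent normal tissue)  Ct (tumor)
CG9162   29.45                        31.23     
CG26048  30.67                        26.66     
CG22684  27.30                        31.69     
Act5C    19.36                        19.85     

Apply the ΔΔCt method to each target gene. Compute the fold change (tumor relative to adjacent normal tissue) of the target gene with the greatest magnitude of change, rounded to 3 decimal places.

22.627

CG9162: ΔΔCt = (31.23−19.85) − (29.45−19.36) = 11.38 − 10.09 = 1.29; fold change = 2^-1.29 = 0.409
CG26048: ΔΔCt = (26.66−19.85) − (30.67−19.36) = 6.81 − 11.31 = -4.50; fold change = 2^4.50 = 22.627
CG22684: ΔΔCt = (31.69−19.85) − (27.30−19.36) = 11.84 − 7.94 = 3.90; fold change = 2^-3.90 = 0.067
CG26048 has the largest |ΔΔCt| = 4.50.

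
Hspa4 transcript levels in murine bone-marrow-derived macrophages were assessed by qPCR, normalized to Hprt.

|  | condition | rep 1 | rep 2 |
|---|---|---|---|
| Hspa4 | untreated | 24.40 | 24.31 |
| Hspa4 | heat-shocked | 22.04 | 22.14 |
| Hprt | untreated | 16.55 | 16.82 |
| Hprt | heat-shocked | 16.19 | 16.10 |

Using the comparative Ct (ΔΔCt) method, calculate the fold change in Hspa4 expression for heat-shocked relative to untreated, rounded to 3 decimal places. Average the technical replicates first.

Mean Ct: Hspa4 untreated 24.355; Hspa4 heat-shocked 22.090; Hprt untreated 16.685; Hprt heat-shocked 16.145
ΔCt(untreated) = 24.355 − 16.685 = 7.670
ΔCt(heat-shocked) = 22.090 − 16.145 = 5.945
ΔΔCt = 5.945 − 7.670 = -1.725
Fold change = 2^(−(-1.725)) = 2^1.725 = 3.3058

3.306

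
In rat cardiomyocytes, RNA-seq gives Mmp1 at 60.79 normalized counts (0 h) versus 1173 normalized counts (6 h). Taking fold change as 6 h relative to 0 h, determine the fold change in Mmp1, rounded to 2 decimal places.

Fold change = 1173 / 60.79 = 19.296
Mmp1 is upregulated.

19.30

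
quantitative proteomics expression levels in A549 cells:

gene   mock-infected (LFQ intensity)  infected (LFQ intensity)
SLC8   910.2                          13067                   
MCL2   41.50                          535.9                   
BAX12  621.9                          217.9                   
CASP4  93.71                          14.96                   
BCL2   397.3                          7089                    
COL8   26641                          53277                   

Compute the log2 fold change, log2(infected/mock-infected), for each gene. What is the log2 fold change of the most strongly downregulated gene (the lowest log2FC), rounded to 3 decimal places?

-2.647

log2(13067/910.2) = 3.844  (SLC8)
log2(535.9/41.50) = 3.691  (MCL2)
log2(217.9/621.9) = -1.513  (BAX12)
log2(14.96/93.71) = -2.647  (CASP4)
log2(7089/397.3) = 4.157  (BCL2)
log2(53277/26641) = 1.000  (COL8)
CASP4 is most strongly downregulated.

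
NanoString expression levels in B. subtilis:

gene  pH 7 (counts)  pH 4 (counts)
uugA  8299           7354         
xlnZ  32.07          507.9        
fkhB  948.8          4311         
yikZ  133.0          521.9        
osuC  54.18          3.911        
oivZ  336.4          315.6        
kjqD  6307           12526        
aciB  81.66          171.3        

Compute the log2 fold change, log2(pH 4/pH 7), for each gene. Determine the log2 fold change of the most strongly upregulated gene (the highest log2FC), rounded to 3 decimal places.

3.985

log2(7354/8299) = -0.174  (uugA)
log2(507.9/32.07) = 3.985  (xlnZ)
log2(4311/948.8) = 2.184  (fkhB)
log2(521.9/133.0) = 1.972  (yikZ)
log2(3.911/54.18) = -3.792  (osuC)
log2(315.6/336.4) = -0.092  (oivZ)
log2(12526/6307) = 0.990  (kjqD)
log2(171.3/81.66) = 1.069  (aciB)
xlnZ is most strongly upregulated.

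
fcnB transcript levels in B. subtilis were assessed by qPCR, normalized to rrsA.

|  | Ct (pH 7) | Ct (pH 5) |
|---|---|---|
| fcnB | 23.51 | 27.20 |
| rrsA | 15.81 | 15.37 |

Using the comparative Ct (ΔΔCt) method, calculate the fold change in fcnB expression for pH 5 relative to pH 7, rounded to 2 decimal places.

ΔCt(pH 7) = 23.510 − 15.810 = 7.700
ΔCt(pH 5) = 27.200 − 15.370 = 11.830
ΔΔCt = 11.830 − 7.700 = 4.130
Fold change = 2^(−4.130) = 0.057

0.06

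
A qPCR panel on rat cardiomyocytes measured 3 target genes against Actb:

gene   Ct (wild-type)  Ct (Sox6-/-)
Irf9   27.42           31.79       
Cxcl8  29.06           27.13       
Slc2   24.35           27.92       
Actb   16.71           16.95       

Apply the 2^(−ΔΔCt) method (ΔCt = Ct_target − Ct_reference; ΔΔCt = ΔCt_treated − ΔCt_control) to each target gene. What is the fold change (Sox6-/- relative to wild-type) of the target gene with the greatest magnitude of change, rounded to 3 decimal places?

0.057

Irf9: ΔΔCt = (31.79−16.95) − (27.42−16.71) = 14.84 − 10.71 = 4.13; fold change = 2^-4.13 = 0.057
Cxcl8: ΔΔCt = (27.13−16.95) − (29.06−16.71) = 10.18 − 12.35 = -2.17; fold change = 2^2.17 = 4.500
Slc2: ΔΔCt = (27.92−16.95) − (24.35−16.71) = 10.97 − 7.64 = 3.33; fold change = 2^-3.33 = 0.099
Irf9 has the largest |ΔΔCt| = 4.13.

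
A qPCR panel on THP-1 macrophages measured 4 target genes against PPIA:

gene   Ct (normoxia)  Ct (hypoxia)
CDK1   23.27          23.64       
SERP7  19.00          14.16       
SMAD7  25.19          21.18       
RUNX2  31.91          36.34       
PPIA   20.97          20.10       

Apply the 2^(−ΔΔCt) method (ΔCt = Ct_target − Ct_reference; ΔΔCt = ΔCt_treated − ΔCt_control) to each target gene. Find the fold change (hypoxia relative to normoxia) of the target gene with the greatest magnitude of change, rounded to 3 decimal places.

0.025

CDK1: ΔΔCt = (23.64−20.10) − (23.27−20.97) = 3.54 − 2.30 = 1.24; fold change = 2^-1.24 = 0.423
SERP7: ΔΔCt = (14.16−20.10) − (19.00−20.97) = -5.94 − (-1.97) = -3.97; fold change = 2^3.97 = 15.671
SMAD7: ΔΔCt = (21.18−20.10) − (25.19−20.97) = 1.08 − 4.22 = -3.14; fold change = 2^3.14 = 8.815
RUNX2: ΔΔCt = (36.34−20.10) − (31.91−20.97) = 16.24 − 10.94 = 5.30; fold change = 2^-5.30 = 0.025
RUNX2 has the largest |ΔΔCt| = 5.30.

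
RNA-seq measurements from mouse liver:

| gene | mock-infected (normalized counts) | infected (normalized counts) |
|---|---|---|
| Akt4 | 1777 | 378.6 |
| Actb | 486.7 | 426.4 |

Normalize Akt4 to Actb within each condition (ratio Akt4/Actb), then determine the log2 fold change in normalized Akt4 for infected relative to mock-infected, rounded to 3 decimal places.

-2.040

Akt4/Actb (mock-infected) = 1777 / 486.7 = 3.6511
Akt4/Actb (infected) = 378.6 / 426.4 = 0.8879
Fold change = 0.8879 / 3.6511 = 0.2432
log2(0.2432) = -2.0399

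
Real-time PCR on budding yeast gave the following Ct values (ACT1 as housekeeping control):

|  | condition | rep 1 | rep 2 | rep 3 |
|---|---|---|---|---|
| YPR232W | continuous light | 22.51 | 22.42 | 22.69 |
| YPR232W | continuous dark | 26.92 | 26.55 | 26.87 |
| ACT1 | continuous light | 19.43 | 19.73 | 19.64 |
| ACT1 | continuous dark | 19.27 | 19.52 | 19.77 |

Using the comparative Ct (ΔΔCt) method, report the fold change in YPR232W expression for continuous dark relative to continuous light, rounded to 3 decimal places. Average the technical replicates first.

Mean Ct: YPR232W continuous light 22.540; YPR232W continuous dark 26.780; ACT1 continuous light 19.600; ACT1 continuous dark 19.520
ΔCt(continuous light) = 22.540 − 19.600 = 2.940
ΔCt(continuous dark) = 26.780 − 19.520 = 7.260
ΔΔCt = 7.260 − 2.940 = 4.320
Fold change = 2^(−4.320) = 0.0501

0.050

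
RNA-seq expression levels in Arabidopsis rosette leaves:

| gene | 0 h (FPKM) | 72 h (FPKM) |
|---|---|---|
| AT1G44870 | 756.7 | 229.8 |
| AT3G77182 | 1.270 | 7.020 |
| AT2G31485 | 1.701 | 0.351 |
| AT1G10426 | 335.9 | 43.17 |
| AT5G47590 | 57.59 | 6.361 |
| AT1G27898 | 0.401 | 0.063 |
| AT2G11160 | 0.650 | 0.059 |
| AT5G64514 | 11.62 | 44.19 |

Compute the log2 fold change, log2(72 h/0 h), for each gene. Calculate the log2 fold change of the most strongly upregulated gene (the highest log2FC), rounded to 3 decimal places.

2.467

log2(229.8/756.7) = -1.719  (AT1G44870)
log2(7.020/1.270) = 2.467  (AT3G77182)
log2(0.351/1.701) = -2.277  (AT2G31485)
log2(43.17/335.9) = -2.960  (AT1G10426)
log2(6.361/57.59) = -3.178  (AT5G47590)
log2(0.063/0.401) = -2.670  (AT1G27898)
log2(0.059/0.650) = -3.462  (AT2G11160)
log2(44.19/11.62) = 1.927  (AT5G64514)
AT3G77182 is most strongly upregulated.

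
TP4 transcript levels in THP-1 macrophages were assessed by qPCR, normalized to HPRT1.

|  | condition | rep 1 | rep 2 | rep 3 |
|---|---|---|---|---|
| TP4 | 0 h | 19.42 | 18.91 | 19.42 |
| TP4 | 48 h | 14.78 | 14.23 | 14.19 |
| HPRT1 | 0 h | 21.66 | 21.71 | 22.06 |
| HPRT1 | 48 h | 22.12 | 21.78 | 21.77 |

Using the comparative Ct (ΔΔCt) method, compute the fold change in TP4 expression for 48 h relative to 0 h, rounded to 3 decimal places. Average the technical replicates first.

Mean Ct: TP4 0 h 19.250; TP4 48 h 14.400; HPRT1 0 h 21.810; HPRT1 48 h 21.890
ΔCt(0 h) = 19.250 − 21.810 = -2.560
ΔCt(48 h) = 14.400 − 21.890 = -7.490
ΔΔCt = -7.490 − (-2.560) = -4.930
Fold change = 2^(−(-4.930)) = 2^4.930 = 30.4844

30.484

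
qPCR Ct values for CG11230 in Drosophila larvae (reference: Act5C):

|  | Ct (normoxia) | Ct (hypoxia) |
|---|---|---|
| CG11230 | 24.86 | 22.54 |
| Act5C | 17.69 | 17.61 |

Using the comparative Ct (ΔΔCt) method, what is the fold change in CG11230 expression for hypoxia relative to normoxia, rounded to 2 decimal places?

4.72

ΔCt(normoxia) = 24.860 − 17.690 = 7.170
ΔCt(hypoxia) = 22.540 − 17.610 = 4.930
ΔΔCt = 4.930 − 7.170 = -2.240
Fold change = 2^(−(-2.240)) = 2^2.240 = 4.724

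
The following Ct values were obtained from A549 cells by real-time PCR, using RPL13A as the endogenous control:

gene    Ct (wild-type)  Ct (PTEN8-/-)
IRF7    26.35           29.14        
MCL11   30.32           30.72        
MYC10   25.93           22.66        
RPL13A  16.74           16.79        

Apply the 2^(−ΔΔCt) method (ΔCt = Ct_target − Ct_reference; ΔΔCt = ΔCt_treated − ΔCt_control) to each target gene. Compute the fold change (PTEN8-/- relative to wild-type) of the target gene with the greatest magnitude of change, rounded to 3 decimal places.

9.987

IRF7: ΔΔCt = (29.14−16.79) − (26.35−16.74) = 12.35 − 9.61 = 2.74; fold change = 2^-2.74 = 0.150
MCL11: ΔΔCt = (30.72−16.79) − (30.32−16.74) = 13.93 − 13.58 = 0.35; fold change = 2^-0.35 = 0.785
MYC10: ΔΔCt = (22.66−16.79) − (25.93−16.74) = 5.87 − 9.19 = -3.32; fold change = 2^3.32 = 9.987
MYC10 has the largest |ΔΔCt| = 3.32.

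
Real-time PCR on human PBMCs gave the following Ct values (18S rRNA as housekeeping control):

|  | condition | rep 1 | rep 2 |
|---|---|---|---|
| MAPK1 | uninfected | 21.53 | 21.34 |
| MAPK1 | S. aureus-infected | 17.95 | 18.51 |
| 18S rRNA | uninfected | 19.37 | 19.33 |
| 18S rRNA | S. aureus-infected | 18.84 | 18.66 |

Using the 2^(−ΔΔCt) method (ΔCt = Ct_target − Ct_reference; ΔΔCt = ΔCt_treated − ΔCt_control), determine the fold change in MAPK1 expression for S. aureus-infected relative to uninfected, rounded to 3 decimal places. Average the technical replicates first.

6.084

Mean Ct: MAPK1 uninfected 21.435; MAPK1 S. aureus-infected 18.230; 18S rRNA uninfected 19.350; 18S rRNA S. aureus-infected 18.750
ΔCt(uninfected) = 21.435 − 19.350 = 2.085
ΔCt(S. aureus-infected) = 18.230 − 18.750 = -0.520
ΔΔCt = -0.520 − 2.085 = -2.605
Fold change = 2^(−(-2.605)) = 2^2.605 = 6.0839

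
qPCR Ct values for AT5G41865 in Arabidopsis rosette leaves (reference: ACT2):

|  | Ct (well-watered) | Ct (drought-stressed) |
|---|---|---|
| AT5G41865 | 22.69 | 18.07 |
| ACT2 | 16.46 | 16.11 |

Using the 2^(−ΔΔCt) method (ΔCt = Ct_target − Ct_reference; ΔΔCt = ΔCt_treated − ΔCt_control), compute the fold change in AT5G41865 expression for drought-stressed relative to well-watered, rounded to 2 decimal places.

ΔCt(well-watered) = 22.690 − 16.460 = 6.230
ΔCt(drought-stressed) = 18.070 − 16.110 = 1.960
ΔΔCt = 1.960 − 6.230 = -4.270
Fold change = 2^(−(-4.270)) = 2^4.270 = 19.293

19.29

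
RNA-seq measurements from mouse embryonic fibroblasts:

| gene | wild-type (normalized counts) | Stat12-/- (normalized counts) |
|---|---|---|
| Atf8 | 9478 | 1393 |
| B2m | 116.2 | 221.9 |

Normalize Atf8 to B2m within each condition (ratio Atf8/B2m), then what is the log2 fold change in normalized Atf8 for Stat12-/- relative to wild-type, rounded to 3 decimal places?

-3.700

Atf8/B2m (wild-type) = 9478 / 116.2 = 81.566
Atf8/B2m (Stat12-/-) = 1393 / 221.9 = 6.2776
Fold change = 6.2776 / 81.566 = 0.0770
log2(0.0770) = -3.6997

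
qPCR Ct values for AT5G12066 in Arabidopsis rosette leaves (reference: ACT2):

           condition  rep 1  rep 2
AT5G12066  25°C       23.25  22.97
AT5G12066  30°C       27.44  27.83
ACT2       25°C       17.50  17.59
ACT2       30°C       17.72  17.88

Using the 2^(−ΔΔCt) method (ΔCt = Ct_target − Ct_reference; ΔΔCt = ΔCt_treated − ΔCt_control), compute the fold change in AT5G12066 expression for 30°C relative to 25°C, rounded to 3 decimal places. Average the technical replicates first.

Mean Ct: AT5G12066 25°C 23.110; AT5G12066 30°C 27.635; ACT2 25°C 17.545; ACT2 30°C 17.800
ΔCt(25°C) = 23.110 − 17.545 = 5.565
ΔCt(30°C) = 27.635 − 17.800 = 9.835
ΔΔCt = 9.835 − 5.565 = 4.270
Fold change = 2^(−4.270) = 0.0518

0.052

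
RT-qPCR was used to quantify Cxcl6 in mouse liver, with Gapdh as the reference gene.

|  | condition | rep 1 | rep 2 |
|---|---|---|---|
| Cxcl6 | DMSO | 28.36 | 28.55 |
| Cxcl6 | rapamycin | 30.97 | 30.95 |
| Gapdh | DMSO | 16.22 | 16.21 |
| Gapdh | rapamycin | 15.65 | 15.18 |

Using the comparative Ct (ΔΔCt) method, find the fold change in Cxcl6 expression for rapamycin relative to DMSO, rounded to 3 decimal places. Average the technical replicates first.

Mean Ct: Cxcl6 DMSO 28.455; Cxcl6 rapamycin 30.960; Gapdh DMSO 16.215; Gapdh rapamycin 15.415
ΔCt(DMSO) = 28.455 − 16.215 = 12.240
ΔCt(rapamycin) = 30.960 − 15.415 = 15.545
ΔΔCt = 15.545 − 12.240 = 3.305
Fold change = 2^(−3.305) = 0.1012

0.101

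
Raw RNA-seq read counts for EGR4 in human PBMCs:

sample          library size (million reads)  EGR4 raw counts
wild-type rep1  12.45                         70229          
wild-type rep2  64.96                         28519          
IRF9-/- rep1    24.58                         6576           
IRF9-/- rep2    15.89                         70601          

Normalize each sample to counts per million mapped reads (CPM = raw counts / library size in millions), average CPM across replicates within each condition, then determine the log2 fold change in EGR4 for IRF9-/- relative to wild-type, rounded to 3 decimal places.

-0.368

CPM(wild-type rep1) = 70229 / 12.45 = 5640.8835
CPM(wild-type rep2) = 28519 / 64.96 = 439.0240
CPM(IRF9-/- rep1) = 6576 / 24.58 = 267.5346
CPM(IRF9-/- rep2) = 70601 / 15.89 = 4443.1089
mean CPM(wild-type) = 3039.9538; mean CPM(IRF9-/-) = 2355.3217
Fold change = 2355.3217 / 3039.9538 = 0.77479
log2(0.77479) = -0.3681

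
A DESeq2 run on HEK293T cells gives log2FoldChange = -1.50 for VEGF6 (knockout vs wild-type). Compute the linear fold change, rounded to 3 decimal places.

Fold change = 2^(-1.50) = 0.3536
That is, VEGF6 drops to 35.4% of the wild-type level.

0.354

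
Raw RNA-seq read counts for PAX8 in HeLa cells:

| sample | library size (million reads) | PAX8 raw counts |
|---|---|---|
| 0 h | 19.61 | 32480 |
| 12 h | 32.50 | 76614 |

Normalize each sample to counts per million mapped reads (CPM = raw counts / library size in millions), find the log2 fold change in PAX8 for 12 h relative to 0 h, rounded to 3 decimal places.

0.509

CPM(0 h) = 32480 / 19.61 = 1656.2978
CPM(12 h) = 76614 / 32.50 = 2357.3538
Fold change = 2357.3538 / 1656.2978 = 1.42327
log2(1.42327) = 0.5092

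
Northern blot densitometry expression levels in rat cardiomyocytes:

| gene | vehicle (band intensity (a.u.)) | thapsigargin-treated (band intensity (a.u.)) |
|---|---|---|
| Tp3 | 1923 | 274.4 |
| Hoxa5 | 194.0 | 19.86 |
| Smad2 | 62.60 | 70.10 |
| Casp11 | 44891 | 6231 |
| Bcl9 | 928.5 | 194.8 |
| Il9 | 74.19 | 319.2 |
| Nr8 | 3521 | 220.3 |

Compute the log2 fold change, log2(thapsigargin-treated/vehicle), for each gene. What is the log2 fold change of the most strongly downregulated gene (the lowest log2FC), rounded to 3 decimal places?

log2(274.4/1923) = -2.809  (Tp3)
log2(19.86/194.0) = -3.288  (Hoxa5)
log2(70.10/62.60) = 0.163  (Smad2)
log2(6231/44891) = -2.849  (Casp11)
log2(194.8/928.5) = -2.253  (Bcl9)
log2(319.2/74.19) = 2.105  (Il9)
log2(220.3/3521) = -3.998  (Nr8)
Nr8 is most strongly downregulated.

-3.998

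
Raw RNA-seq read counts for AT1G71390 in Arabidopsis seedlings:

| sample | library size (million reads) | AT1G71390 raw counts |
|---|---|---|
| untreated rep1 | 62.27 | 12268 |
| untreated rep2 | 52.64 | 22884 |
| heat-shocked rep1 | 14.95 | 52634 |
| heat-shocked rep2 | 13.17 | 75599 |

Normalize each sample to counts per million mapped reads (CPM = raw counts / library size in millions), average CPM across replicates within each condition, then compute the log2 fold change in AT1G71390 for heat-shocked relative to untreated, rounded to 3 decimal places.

CPM(untreated rep1) = 12268 / 62.27 = 197.0130
CPM(untreated rep2) = 22884 / 52.64 = 434.7264
CPM(heat-shocked rep1) = 52634 / 14.95 = 3520.6689
CPM(heat-shocked rep2) = 75599 / 13.17 = 5740.2430
mean CPM(untreated) = 315.8697; mean CPM(heat-shocked) = 4630.4559
Fold change = 4630.4559 / 315.8697 = 14.65939
log2(14.65939) = 3.8738

3.874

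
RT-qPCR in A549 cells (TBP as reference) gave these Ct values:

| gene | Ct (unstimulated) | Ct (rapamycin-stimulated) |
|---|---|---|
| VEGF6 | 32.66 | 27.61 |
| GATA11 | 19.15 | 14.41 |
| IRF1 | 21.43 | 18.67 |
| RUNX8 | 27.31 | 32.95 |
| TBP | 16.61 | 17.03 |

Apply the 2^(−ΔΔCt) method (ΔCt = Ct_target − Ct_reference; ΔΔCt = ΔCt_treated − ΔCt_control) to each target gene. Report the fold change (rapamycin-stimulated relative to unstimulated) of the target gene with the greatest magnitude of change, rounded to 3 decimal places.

VEGF6: ΔΔCt = (27.61−17.03) − (32.66−16.61) = 10.58 − 16.05 = -5.47; fold change = 2^5.47 = 44.324
GATA11: ΔΔCt = (14.41−17.03) − (19.15−16.61) = -2.62 − 2.54 = -5.16; fold change = 2^5.16 = 35.753
IRF1: ΔΔCt = (18.67−17.03) − (21.43−16.61) = 1.64 − 4.82 = -3.18; fold change = 2^3.18 = 9.063
RUNX8: ΔΔCt = (32.95−17.03) − (27.31−16.61) = 15.92 − 10.70 = 5.22; fold change = 2^-5.22 = 0.027
VEGF6 has the largest |ΔΔCt| = 5.47.

44.324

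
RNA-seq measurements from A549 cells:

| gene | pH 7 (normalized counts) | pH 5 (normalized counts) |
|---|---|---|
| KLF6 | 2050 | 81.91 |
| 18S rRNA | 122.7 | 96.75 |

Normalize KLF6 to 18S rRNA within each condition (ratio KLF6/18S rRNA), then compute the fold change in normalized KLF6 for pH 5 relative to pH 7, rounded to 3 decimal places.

0.051

KLF6/18S rRNA (pH 7) = 2050 / 122.7 = 16.707
KLF6/18S rRNA (pH 5) = 81.91 / 96.75 = 0.84661
Fold change = 0.84661 / 16.707 = 0.0507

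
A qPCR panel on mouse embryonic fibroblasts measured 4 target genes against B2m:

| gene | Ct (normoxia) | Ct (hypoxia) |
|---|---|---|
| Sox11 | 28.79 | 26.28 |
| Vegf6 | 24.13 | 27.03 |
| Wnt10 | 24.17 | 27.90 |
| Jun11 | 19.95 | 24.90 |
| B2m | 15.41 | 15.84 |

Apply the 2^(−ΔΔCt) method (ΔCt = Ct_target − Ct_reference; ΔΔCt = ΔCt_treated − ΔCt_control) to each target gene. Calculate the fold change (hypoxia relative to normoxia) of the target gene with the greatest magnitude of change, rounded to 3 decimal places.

0.044

Sox11: ΔΔCt = (26.28−15.84) − (28.79−15.41) = 10.44 − 13.38 = -2.94; fold change = 2^2.94 = 7.674
Vegf6: ΔΔCt = (27.03−15.84) − (24.13−15.41) = 11.19 − 8.72 = 2.47; fold change = 2^-2.47 = 0.180
Wnt10: ΔΔCt = (27.90−15.84) − (24.17−15.41) = 12.06 − 8.76 = 3.30; fold change = 2^-3.30 = 0.102
Jun11: ΔΔCt = (24.90−15.84) − (19.95−15.41) = 9.06 − 4.54 = 4.52; fold change = 2^-4.52 = 0.044
Jun11 has the largest |ΔΔCt| = 4.52.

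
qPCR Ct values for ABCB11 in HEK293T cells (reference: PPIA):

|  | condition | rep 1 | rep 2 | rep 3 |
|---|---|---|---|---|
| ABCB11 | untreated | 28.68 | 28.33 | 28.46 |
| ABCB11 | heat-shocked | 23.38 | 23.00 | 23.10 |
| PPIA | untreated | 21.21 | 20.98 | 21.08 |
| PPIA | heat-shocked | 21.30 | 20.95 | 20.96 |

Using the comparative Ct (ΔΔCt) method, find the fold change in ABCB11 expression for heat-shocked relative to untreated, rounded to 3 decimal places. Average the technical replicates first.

39.671

Mean Ct: ABCB11 untreated 28.490; ABCB11 heat-shocked 23.160; PPIA untreated 21.090; PPIA heat-shocked 21.070
ΔCt(untreated) = 28.490 − 21.090 = 7.400
ΔCt(heat-shocked) = 23.160 − 21.070 = 2.090
ΔΔCt = 2.090 − 7.400 = -5.310
Fold change = 2^(−(-5.310)) = 2^5.310 = 39.6706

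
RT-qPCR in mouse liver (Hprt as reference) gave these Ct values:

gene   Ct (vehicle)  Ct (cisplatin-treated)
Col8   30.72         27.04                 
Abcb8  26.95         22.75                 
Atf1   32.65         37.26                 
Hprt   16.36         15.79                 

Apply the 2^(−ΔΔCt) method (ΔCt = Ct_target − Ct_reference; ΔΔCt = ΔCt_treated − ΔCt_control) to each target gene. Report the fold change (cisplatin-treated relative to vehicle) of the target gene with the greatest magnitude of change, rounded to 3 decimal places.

0.028

Col8: ΔΔCt = (27.04−15.79) − (30.72−16.36) = 11.25 − 14.36 = -3.11; fold change = 2^3.11 = 8.634
Abcb8: ΔΔCt = (22.75−15.79) − (26.95−16.36) = 6.96 − 10.59 = -3.63; fold change = 2^3.63 = 12.381
Atf1: ΔΔCt = (37.26−15.79) − (32.65−16.36) = 21.47 − 16.29 = 5.18; fold change = 2^-5.18 = 0.028
Atf1 has the largest |ΔΔCt| = 5.18.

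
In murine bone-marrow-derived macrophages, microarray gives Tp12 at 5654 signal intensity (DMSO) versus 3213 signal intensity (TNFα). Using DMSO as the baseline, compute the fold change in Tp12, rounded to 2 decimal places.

Fold change = 3213 / 5654 = 0.568
Tp12 is downregulated.

0.57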